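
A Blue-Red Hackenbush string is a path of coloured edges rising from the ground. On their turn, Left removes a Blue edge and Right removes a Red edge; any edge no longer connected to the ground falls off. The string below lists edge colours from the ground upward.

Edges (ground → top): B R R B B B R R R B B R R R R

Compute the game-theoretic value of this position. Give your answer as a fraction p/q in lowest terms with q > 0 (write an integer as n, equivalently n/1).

7265/16384

1 of 15 · B · max L 0 · min R +∞ so 1
2 of 15 · BR · max L 0 · min R 1 so 1/2
3 of 15 · BRR · max L 0 · min R 1/2 so 1/4
4 of 15 · BRRB · max L 1/4 · min R 1/2 so 3/8
5 of 15 · BRRBB · max L 3/8 · min R 1/2 so 7/16
6 of 15 · BRRBBB · max L 7/16 · min R 1/2 so 15/32
7 of 15 · BRRBBBR · max L 7/16 · min R 15/32 so 29/64
8 of 15 · BRRBBBRR · max L 7/16 · min R 29/64 so 57/128
9 of 15 · BRRBBBRRR · max L 7/16 · min R 57/128 so 113/256
10 of 15 · BRRBBBRRRB · max L 113/256 · min R 57/128 so 227/512
11 of 15 · BRRBBBRRRBB · max L 227/512 · min R 57/128 so 455/1024
12 of 15 · BRRBBBRRRBBR · max L 227/512 · min R 455/1024 so 909/2048
13 of 15 · BRRBBBRRRBBRR · max L 227/512 · min R 909/2048 so 1817/4096
14 of 15 · BRRBBBRRRBBRRR · max L 227/512 · min R 1817/4096 so 3633/8192
15 of 15 · BRRBBBRRRBBRRRR · max L 227/512 · min R 3633/8192 so 7265/16384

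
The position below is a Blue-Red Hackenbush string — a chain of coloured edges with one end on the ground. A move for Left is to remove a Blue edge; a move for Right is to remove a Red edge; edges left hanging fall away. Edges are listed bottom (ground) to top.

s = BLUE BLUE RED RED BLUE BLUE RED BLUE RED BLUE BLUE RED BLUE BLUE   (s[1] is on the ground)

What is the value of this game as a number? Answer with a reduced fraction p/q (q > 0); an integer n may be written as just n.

5815/4096

Recurse on prefixes of the 14-edge string BLUE BLUE RED RED BLUE BLUE RED BLUE RED BLUE BLUE RED BLUE BLUE:
step 1: add BLUE to get B; options L={ 0 } R={ · } gives 1
step 2: add BLUE to get BB; options L={ 0,1 } R={ · } gives 2
step 3: add RED to get BBR; options L={ 0,1 } R={ 2 } gives 3/2
step 4: add RED to get BBRR; options L={ 0,1 } R={ 3/2,2 } gives 5/4
step 5: add BLUE to get BBRRB; options L={ 0,1,5/4 } R={ 3/2,2 } gives 11/8
step 6: add BLUE to get BBRRBB; options L={ 0,1,5/4,11/8 } R={ 3/2,2 } gives 23/16
step 7: add RED to get BBRRBBR; options L={ 0,1,5/4,11/8 } R={ 23/16,3/2,2 } gives 45/32
step 8: add BLUE to get BBRRBBRB; options L={ 0,1,5/4,11/8,45/32 } R={ 23/16,3/2,2 } gives 91/64
step 9: add RED to get BBRRBBRBR; options L={ 0,1,5/4,11/8,45/32 } R={ 91/64,23/16,3/2,2 } gives 181/128
step 10: add BLUE to get BBRRBBRBRB; options L={ 0,1,5/4,11/8,45/32,181/128 } R={ 91/64,23/16,3/2,2 } gives 363/256
step 11: add BLUE to get BBRRBBRBRBB; options L={ 0,1,5/4,11/8,45/32,181/128,363/256 } R={ 91/64,23/16,3/2,2 } gives 727/512
step 12: add RED to get BBRRBBRBRBBR; options L={ 0,1,5/4,11/8,45/32,181/128,363/256 } R={ 727/512,91/64,23/16,3/2,2 } gives 1453/1024
step 13: add BLUE to get BBRRBBRBRBBRB; options L={ 0,1,5/4,11/8,45/32,181/128,363/256,1453/1024 } R={ 727/512,91/64,23/16,3/2,2 } gives 2907/2048
step 14: add BLUE to get BBRRBBRBRBBRBB; options L={ 0,1,5/4,11/8,45/32,181/128,363/256,1453/1024,2907/2048 } R={ 727/512,91/64,23/16,3/2,2 } gives 5815/4096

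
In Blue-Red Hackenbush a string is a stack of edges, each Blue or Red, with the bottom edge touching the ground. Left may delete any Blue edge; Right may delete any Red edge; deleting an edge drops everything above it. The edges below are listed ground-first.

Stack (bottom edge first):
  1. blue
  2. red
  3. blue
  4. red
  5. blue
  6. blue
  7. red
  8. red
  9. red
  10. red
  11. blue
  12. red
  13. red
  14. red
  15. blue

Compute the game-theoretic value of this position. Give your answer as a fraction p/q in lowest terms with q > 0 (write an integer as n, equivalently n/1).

11299/16384

b: Left { 0 }, Right { ∅ } -> simplest 1
br: Left { 0 }, Right { 1 } -> simplest 1/2
brb: Left { 0; 1/2 }, Right { 1 } -> simplest 3/4
brbr: Left { 0; 1/2 }, Right { 3/4; 1 } -> simplest 5/8
brbrb: Left { 0; 1/2; 5/8 }, Right { 3/4; 1 } -> simplest 11/16
brbrbb: Left { 0; 1/2; 5/8; 11/16 }, Right { 3/4; 1 } -> simplest 23/32
brbrbbr: Left { 0; 1/2; 5/8; 11/16 }, Right { 23/32; 3/4; 1 } -> simplest 45/64
brbrbbrr: Left { 0; 1/2; 5/8; 11/16 }, Right { 45/64; 23/32; 3/4; 1 } -> simplest 89/128
brbrbbrrr: Left { 0; 1/2; 5/8; 11/16 }, Right { 89/128; 45/64; 23/32; 3/4; 1 } -> simplest 177/256
brbrbbrrrr: Left { 0; 1/2; 5/8; 11/16 }, Right { 177/256; 89/128; 45/64; 23/32; 3/4; 1 } -> simplest 353/512
brbrbbrrrrb: Left { 0; 1/2; 5/8; 11/16; 353/512 }, Right { 177/256; 89/128; 45/64; 23/32; 3/4; 1 } -> simplest 707/1024
brbrbbrrrrbr: Left { 0; 1/2; 5/8; 11/16; 353/512 }, Right { 707/1024; 177/256; 89/128; 45/64; 23/32; 3/4; 1 } -> simplest 1413/2048
brbrbbrrrrbrr: Left { 0; 1/2; 5/8; 11/16; 353/512 }, Right { 1413/2048; 707/1024; 177/256; 89/128; 45/64; 23/32; 3/4; 1 } -> simplest 2825/4096
brbrbbrrrrbrrr: Left { 0; 1/2; 5/8; 11/16; 353/512 }, Right { 2825/4096; 1413/2048; 707/1024; 177/256; 89/128; 45/64; 23/32; 3/4; 1 } -> simplest 5649/8192
brbrbbrrrrbrrrb: Left { 0; 1/2; 5/8; 11/16; 353/512; 5649/8192 }, Right { 2825/4096; 1413/2048; 707/1024; 177/256; 89/128; 45/64; 23/32; 3/4; 1 } -> simplest 11299/16384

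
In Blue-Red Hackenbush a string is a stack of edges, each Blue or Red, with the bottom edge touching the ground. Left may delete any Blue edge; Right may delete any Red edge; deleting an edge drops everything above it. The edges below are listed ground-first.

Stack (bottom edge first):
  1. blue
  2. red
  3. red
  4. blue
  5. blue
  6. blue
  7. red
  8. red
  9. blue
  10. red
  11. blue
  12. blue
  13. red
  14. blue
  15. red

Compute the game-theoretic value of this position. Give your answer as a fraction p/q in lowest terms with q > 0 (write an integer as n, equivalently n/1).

7349/16384

Build value(s[:k]) for k = 1..15, string s = blue red red blue blue blue red red blue red blue blue red blue red.
value(b) = { 0 | none } → 1
value(br) = { 0 | 1 } → 1/2
value(brr) = { 0 | 1/2, 1 } → 1/4
value(brrb) = { 0, 1/4 | 1/2, 1 } → 3/8
value(brrbb) = { 0, 1/4, 3/8 | 1/2, 1 } → 7/16
value(brrbbb) = { 0, 1/4, 3/8, 7/16 | 1/2, 1 } → 15/32
value(brrbbbr) = { 0, 1/4, 3/8, 7/16 | 15/32, 1/2, 1 } → 29/64
value(brrbbbrr) = { 0, 1/4, 3/8, 7/16 | 29/64, 15/32, 1/2, 1 } → 57/128
value(brrbbbrrb) = { 0, 1/4, 3/8, 7/16, 57/128 | 29/64, 15/32, 1/2, 1 } → 115/256
value(brrbbbrrbr) = { 0, 1/4, 3/8, 7/16, 57/128 | 115/256, 29/64, 15/32, 1/2, 1 } → 229/512
value(brrbbbrrbrb) = { 0, 1/4, 3/8, 7/16, 57/128, 229/512 | 115/256, 29/64, 15/32, 1/2, 1 } → 459/1024
value(brrbbbrrbrbb) = { 0, 1/4, 3/8, 7/16, 57/128, 229/512, 459/1024 | 115/256, 29/64, 15/32, 1/2, 1 } → 919/2048
value(brrbbbrrbrbbr) = { 0, 1/4, 3/8, 7/16, 57/128, 229/512, 459/1024 | 919/2048, 115/256, 29/64, 15/32, 1/2, 1 } → 1837/4096
value(brrbbbrrbrbbrb) = { 0, 1/4, 3/8, 7/16, 57/128, 229/512, 459/1024, 1837/4096 | 919/2048, 115/256, 29/64, 15/32, 1/2, 1 } → 3675/8192
value(brrbbbrrbrbbrbr) = { 0, 1/4, 3/8, 7/16, 57/128, 229/512, 459/1024, 1837/4096 | 3675/8192, 919/2048, 115/256, 29/64, 15/32, 1/2, 1 } → 7349/16384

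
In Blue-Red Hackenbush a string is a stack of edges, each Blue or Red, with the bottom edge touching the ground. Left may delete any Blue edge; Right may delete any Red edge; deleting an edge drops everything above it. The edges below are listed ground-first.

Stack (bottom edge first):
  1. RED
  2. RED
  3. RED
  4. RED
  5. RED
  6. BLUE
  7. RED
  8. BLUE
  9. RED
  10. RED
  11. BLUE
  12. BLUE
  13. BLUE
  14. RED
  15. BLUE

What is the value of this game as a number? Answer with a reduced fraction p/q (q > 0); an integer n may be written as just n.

Prefix values for RED RED RED RED RED BLUE RED BLUE RED RED BLUE BLUE BLUE RED BLUE via {L|R} + simplicity:
edge 1 of 15 (RED): { ∅ | 0 } — -1
edge 2 of 15 (RED): { ∅ | -1; 0 } — -2
edge 3 of 15 (RED): { ∅ | -2; -1; 0 } — -3
edge 4 of 15 (RED): { ∅ | -3; -2; -1; 0 } — -4
edge 5 of 15 (RED): { ∅ | -4; -3; -2; -1; 0 } — -5
edge 6 of 15 (BLUE): { -5 | -4; -3; -2; -1; 0 } — -9/2
edge 7 of 15 (RED): { -5 | -9/2; -4; -3; -2; -1; 0 } — -19/4
edge 8 of 15 (BLUE): { -5; -19/4 | -9/2; -4; -3; -2; -1; 0 } — -37/8
edge 9 of 15 (RED): { -5; -19/4 | -37/8; -9/2; -4; -3; -2; -1; 0 } — -75/16
edge 10 of 15 (RED): { -5; -19/4 | -75/16; -37/8; -9/2; -4; -3; -2; -1; 0 } — -151/32
edge 11 of 15 (BLUE): { -5; -19/4; -151/32 | -75/16; -37/8; -9/2; -4; -3; -2; -1; 0 } — -301/64
edge 12 of 15 (BLUE): { -5; -19/4; -151/32; -301/64 | -75/16; -37/8; -9/2; -4; -3; -2; -1; 0 } — -601/128
edge 13 of 15 (BLUE): { -5; -19/4; -151/32; -301/64; -601/128 | -75/16; -37/8; -9/2; -4; -3; -2; -1; 0 } — -1201/256
edge 14 of 15 (RED): { -5; -19/4; -151/32; -301/64; -601/128 | -1201/256; -75/16; -37/8; -9/2; -4; -3; -2; -1; 0 } — -2403/512
edge 15 of 15 (BLUE): { -5; -19/4; -151/32; -301/64; -601/128; -2403/512 | -1201/256; -75/16; -37/8; -9/2; -4; -3; -2; -1; 0 } — -4805/1024

-4805/1024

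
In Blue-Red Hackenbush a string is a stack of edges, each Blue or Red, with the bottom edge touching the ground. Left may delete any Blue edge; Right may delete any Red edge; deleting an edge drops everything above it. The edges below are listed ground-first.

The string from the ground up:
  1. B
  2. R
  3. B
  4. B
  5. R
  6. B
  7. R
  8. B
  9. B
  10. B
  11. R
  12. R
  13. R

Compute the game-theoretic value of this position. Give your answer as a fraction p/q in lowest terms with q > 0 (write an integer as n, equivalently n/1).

edge 1 of 13 (B): { 0 | ∅ } ⇒ 1
edge 2 of 13 (R): { 0 | 1 } ⇒ 1/2
edge 3 of 13 (B): { 0, 1/2 | 1 } ⇒ 3/4
edge 4 of 13 (B): { 0, 1/2, 3/4 | 1 } ⇒ 7/8
edge 5 of 13 (R): { 0, 1/2, 3/4 | 7/8, 1 } ⇒ 13/16
edge 6 of 13 (B): { 0, 1/2, 3/4, 13/16 | 7/8, 1 } ⇒ 27/32
edge 7 of 13 (R): { 0, 1/2, 3/4, 13/16 | 27/32, 7/8, 1 } ⇒ 53/64
edge 8 of 13 (B): { 0, 1/2, 3/4, 13/16, 53/64 | 27/32, 7/8, 1 } ⇒ 107/128
edge 9 of 13 (B): { 0, 1/2, 3/4, 13/16, 53/64, 107/128 | 27/32, 7/8, 1 } ⇒ 215/256
edge 10 of 13 (B): { 0, 1/2, 3/4, 13/16, 53/64, 107/128, 215/256 | 27/32, 7/8, 1 } ⇒ 431/512
edge 11 of 13 (R): { 0, 1/2, 3/4, 13/16, 53/64, 107/128, 215/256 | 431/512, 27/32, 7/8, 1 } ⇒ 861/1024
edge 12 of 13 (R): { 0, 1/2, 3/4, 13/16, 53/64, 107/128, 215/256 | 861/1024, 431/512, 27/32, 7/8, 1 } ⇒ 1721/2048
edge 13 of 13 (R): { 0, 1/2, 3/4, 13/16, 53/64, 107/128, 215/256 | 1721/2048, 861/1024, 431/512, 27/32, 7/8, 1 } ⇒ 3441/4096

3441/4096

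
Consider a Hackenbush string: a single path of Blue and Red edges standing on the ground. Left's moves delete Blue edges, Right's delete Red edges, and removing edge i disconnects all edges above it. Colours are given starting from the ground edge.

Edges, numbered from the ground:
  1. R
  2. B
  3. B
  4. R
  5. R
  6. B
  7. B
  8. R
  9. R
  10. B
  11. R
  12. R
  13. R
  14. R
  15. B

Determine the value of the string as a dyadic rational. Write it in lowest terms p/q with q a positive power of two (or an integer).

-6589/16384

1 of 15 · R · max L −∞ · min R 0 => -1
2 of 15 · RB · max L -1 · min R 0 => -1/2
3 of 15 · RBB · max L -1/2 · min R 0 => -1/4
4 of 15 · RBBR · max L -1/2 · min R -1/4 => -3/8
5 of 15 · RBBRR · max L -1/2 · min R -3/8 => -7/16
6 of 15 · RBBRRB · max L -7/16 · min R -3/8 => -13/32
7 of 15 · RBBRRBB · max L -13/32 · min R -3/8 => -25/64
8 of 15 · RBBRRBBR · max L -13/32 · min R -25/64 => -51/128
9 of 15 · RBBRRBBRR · max L -13/32 · min R -51/128 => -103/256
10 of 15 · RBBRRBBRRB · max L -103/256 · min R -51/128 => -205/512
11 of 15 · RBBRRBBRRBR · max L -103/256 · min R -205/512 => -411/1024
12 of 15 · RBBRRBBRRBRR · max L -103/256 · min R -411/1024 => -823/2048
13 of 15 · RBBRRBBRRBRRR · max L -103/256 · min R -823/2048 => -1647/4096
14 of 15 · RBBRRBBRRBRRRR · max L -103/256 · min R -1647/4096 => -3295/8192
15 of 15 · RBBRRBBRRBRRRRB · max L -3295/8192 · min R -1647/4096 => -6589/16384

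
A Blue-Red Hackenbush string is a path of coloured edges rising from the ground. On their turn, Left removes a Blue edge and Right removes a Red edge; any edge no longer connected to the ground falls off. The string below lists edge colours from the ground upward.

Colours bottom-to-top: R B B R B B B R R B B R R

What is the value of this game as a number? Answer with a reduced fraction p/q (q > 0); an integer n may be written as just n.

-1127/4096

1 of 13 · R · max L −∞ · min R 0 ⇒ -1
2 of 13 · RB · max L -1 · min R 0 ⇒ -1/2
3 of 13 · RBB · max L -1/2 · min R 0 ⇒ -1/4
4 of 13 · RBBR · max L -1/2 · min R -1/4 ⇒ -3/8
5 of 13 · RBBRB · max L -3/8 · min R -1/4 ⇒ -5/16
6 of 13 · RBBRBB · max L -5/16 · min R -1/4 ⇒ -9/32
7 of 13 · RBBRBBB · max L -9/32 · min R -1/4 ⇒ -17/64
8 of 13 · RBBRBBBR · max L -9/32 · min R -17/64 ⇒ -35/128
9 of 13 · RBBRBBBRR · max L -9/32 · min R -35/128 ⇒ -71/256
10 of 13 · RBBRBBBRRB · max L -71/256 · min R -35/128 ⇒ -141/512
11 of 13 · RBBRBBBRRBB · max L -141/512 · min R -35/128 ⇒ -281/1024
12 of 13 · RBBRBBBRRBBR · max L -141/512 · min R -281/1024 ⇒ -563/2048
13 of 13 · RBBRBBBRRBBRR · max L -141/512 · min R -563/2048 ⇒ -1127/4096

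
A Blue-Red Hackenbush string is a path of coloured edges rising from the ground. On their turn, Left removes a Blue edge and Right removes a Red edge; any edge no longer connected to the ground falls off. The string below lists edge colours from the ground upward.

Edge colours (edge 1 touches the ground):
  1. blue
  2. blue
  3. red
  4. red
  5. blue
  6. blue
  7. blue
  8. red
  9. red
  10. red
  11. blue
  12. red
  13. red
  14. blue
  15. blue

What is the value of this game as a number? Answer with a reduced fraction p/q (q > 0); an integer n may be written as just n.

11815/8192

Recurse on prefixes of the 15-edge string blue blue red red blue blue blue red red red blue red red blue blue:
1 of 15 · b · max L 0 · min R +∞ ⇒ 1
2 of 15 · bb · max L 1 · min R +∞ ⇒ 2
3 of 15 · bbr · max L 1 · min R 2 ⇒ 3/2
4 of 15 · bbrr · max L 1 · min R 3/2 ⇒ 5/4
5 of 15 · bbrrb · max L 5/4 · min R 3/2 ⇒ 11/8
6 of 15 · bbrrbb · max L 11/8 · min R 3/2 ⇒ 23/16
7 of 15 · bbrrbbb · max L 23/16 · min R 3/2 ⇒ 47/32
8 of 15 · bbrrbbbr · max L 23/16 · min R 47/32 ⇒ 93/64
9 of 15 · bbrrbbbrr · max L 23/16 · min R 93/64 ⇒ 185/128
10 of 15 · bbrrbbbrrr · max L 23/16 · min R 185/128 ⇒ 369/256
11 of 15 · bbrrbbbrrrb · max L 369/256 · min R 185/128 ⇒ 739/512
12 of 15 · bbrrbbbrrrbr · max L 369/256 · min R 739/512 ⇒ 1477/1024
13 of 15 · bbrrbbbrrrbrr · max L 369/256 · min R 1477/1024 ⇒ 2953/2048
14 of 15 · bbrrbbbrrrbrrb · max L 2953/2048 · min R 1477/1024 ⇒ 5907/4096
15 of 15 · bbrrbbbrrrbrrbb · max L 5907/4096 · min R 1477/1024 ⇒ 11815/8192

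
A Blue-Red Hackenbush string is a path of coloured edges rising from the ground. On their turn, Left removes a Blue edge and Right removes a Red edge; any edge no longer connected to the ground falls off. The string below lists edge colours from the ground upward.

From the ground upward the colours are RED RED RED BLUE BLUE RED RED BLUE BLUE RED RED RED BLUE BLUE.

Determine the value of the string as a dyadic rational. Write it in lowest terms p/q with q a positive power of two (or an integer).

-4921/2048

Build val(s[:k]) for k = 1..14, string s = RED RED RED BLUE BLUE RED RED BLUE BLUE RED RED RED BLUE BLUE.
val_1 [R]  L=[(no moves)]  R=[0]  → -1
val_2 [RR]  L=[(no moves)]  R=[-1, 0]  → -2
val_3 [RRR]  L=[(no moves)]  R=[-2, -1, 0]  → -3
val_4 [RRRB]  L=[-3]  R=[-2, -1, 0]  → -5/2
val_5 [RRRBB]  L=[-3, -5/2]  R=[-2, -1, 0]  → -9/4
val_6 [RRRBBR]  L=[-3, -5/2]  R=[-9/4, -2, -1, 0]  → -19/8
val_7 [RRRBBRR]  L=[-3, -5/2]  R=[-19/8, -9/4, -2, -1, 0]  → -39/16
val_8 [RRRBBRRB]  L=[-3, -5/2, -39/16]  R=[-19/8, -9/4, -2, -1, 0]  → -77/32
val_9 [RRRBBRRBB]  L=[-3, -5/2, -39/16, -77/32]  R=[-19/8, -9/4, -2, -1, 0]  → -153/64
val_10 [RRRBBRRBBR]  L=[-3, -5/2, -39/16, -77/32]  R=[-153/64, -19/8, -9/4, -2, -1, 0]  → -307/128
val_11 [RRRBBRRBBRR]  L=[-3, -5/2, -39/16, -77/32]  R=[-307/128, -153/64, -19/8, -9/4, -2, -1, 0]  → -615/256
val_12 [RRRBBRRBBRRR]  L=[-3, -5/2, -39/16, -77/32]  R=[-615/256, -307/128, -153/64, -19/8, -9/4, -2, -1, 0]  → -1231/512
val_13 [RRRBBRRBBRRRB]  L=[-3, -5/2, -39/16, -77/32, -1231/512]  R=[-615/256, -307/128, -153/64, -19/8, -9/4, -2, -1, 0]  → -2461/1024
val_14 [RRRBBRRBBRRRBB]  L=[-3, -5/2, -39/16, -77/32, -1231/512, -2461/1024]  R=[-615/256, -307/128, -153/64, -19/8, -9/4, -2, -1, 0]  → -4921/2048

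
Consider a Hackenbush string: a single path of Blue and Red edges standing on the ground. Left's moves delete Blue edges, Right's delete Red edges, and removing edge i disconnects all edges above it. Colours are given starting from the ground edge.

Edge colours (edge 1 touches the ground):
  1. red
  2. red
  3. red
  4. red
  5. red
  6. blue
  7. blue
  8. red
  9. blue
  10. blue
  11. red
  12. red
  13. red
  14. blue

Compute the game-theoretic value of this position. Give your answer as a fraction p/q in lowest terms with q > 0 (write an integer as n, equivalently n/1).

1 of 14 · r · max L −∞ · min R 0 -> -1
2 of 14 · rr · max L −∞ · min R -1 -> -2
3 of 14 · rrr · max L −∞ · min R -2 -> -3
4 of 14 · rrrr · max L −∞ · min R -3 -> -4
5 of 14 · rrrrr · max L −∞ · min R -4 -> -5
6 of 14 · rrrrrb · max L -5 · min R -4 -> -9/2
7 of 14 · rrrrrbb · max L -9/2 · min R -4 -> -17/4
8 of 14 · rrrrrbbr · max L -9/2 · min R -17/4 -> -35/8
9 of 14 · rrrrrbbrb · max L -35/8 · min R -17/4 -> -69/16
10 of 14 · rrrrrbbrbb · max L -69/16 · min R -17/4 -> -137/32
11 of 14 · rrrrrbbrbbr · max L -69/16 · min R -137/32 -> -275/64
12 of 14 · rrrrrbbrbbrr · max L -69/16 · min R -275/64 -> -551/128
13 of 14 · rrrrrbbrbbrrr · max L -69/16 · min R -551/128 -> -1103/256
14 of 14 · rrrrrbbrbbrrrb · max L -1103/256 · min R -551/128 -> -2205/512

-2205/512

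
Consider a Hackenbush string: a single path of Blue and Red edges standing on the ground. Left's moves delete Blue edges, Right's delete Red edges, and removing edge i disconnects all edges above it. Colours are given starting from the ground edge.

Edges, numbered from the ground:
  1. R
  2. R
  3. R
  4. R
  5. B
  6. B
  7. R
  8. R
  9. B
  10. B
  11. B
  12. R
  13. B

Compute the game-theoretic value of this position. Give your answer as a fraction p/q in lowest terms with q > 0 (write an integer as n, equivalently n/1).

step 1: add R to get R; options L={ (no moves) } R={ 0 } ⇒ -1
step 2: add R to get RR; options L={ (no moves) } R={ -1 0 } ⇒ -2
step 3: add R to get RRR; options L={ (no moves) } R={ -2 -1 0 } ⇒ -3
step 4: add R to get RRRR; options L={ (no moves) } R={ -3 -2 -1 0 } ⇒ -4
step 5: add B to get RRRRB; options L={ -4 } R={ -3 -2 -1 0 } ⇒ -7/2
step 6: add B to get RRRRBB; options L={ -4 -7/2 } R={ -3 -2 -1 0 } ⇒ -13/4
step 7: add R to get RRRRBBR; options L={ -4 -7/2 } R={ -13/4 -3 -2 -1 0 } ⇒ -27/8
step 8: add R to get RRRRBBRR; options L={ -4 -7/2 } R={ -27/8 -13/4 -3 -2 -1 0 } ⇒ -55/16
step 9: add B to get RRRRBBRRB; options L={ -4 -7/2 -55/16 } R={ -27/8 -13/4 -3 -2 -1 0 } ⇒ -109/32
step 10: add B to get RRRRBBRRBB; options L={ -4 -7/2 -55/16 -109/32 } R={ -27/8 -13/4 -3 -2 -1 0 } ⇒ -217/64
step 11: add B to get RRRRBBRRBBB; options L={ -4 -7/2 -55/16 -109/32 -217/64 } R={ -27/8 -13/4 -3 -2 -1 0 } ⇒ -433/128
step 12: add R to get RRRRBBRRBBBR; options L={ -4 -7/2 -55/16 -109/32 -217/64 } R={ -433/128 -27/8 -13/4 -3 -2 -1 0 } ⇒ -867/256
step 13: add B to get RRRRBBRRBBBRB; options L={ -4 -7/2 -55/16 -109/32 -217/64 -867/256 } R={ -433/128 -27/8 -13/4 -3 -2 -1 0 } ⇒ -1733/512

-1733/512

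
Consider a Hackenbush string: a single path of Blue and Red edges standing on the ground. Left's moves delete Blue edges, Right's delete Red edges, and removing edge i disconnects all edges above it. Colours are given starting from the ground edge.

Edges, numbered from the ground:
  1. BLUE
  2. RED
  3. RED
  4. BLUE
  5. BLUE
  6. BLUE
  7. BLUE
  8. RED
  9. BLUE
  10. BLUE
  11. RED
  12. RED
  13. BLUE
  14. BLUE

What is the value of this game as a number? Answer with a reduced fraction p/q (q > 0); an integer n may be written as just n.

value_1 [B]  L=[0]  R=[—]  → 1
value_2 [BR]  L=[0]  R=[1]  → 1/2
value_3 [BRR]  L=[0]  R=[1/2; 1]  → 1/4
value_4 [BRRB]  L=[0; 1/4]  R=[1/2; 1]  → 3/8
value_5 [BRRBB]  L=[0; 1/4; 3/8]  R=[1/2; 1]  → 7/16
value_6 [BRRBBB]  L=[0; 1/4; 3/8; 7/16]  R=[1/2; 1]  → 15/32
value_7 [BRRBBBB]  L=[0; 1/4; 3/8; 7/16; 15/32]  R=[1/2; 1]  → 31/64
value_8 [BRRBBBBR]  L=[0; 1/4; 3/8; 7/16; 15/32]  R=[31/64; 1/2; 1]  → 61/128
value_9 [BRRBBBBRB]  L=[0; 1/4; 3/8; 7/16; 15/32; 61/128]  R=[31/64; 1/2; 1]  → 123/256
value_10 [BRRBBBBRBB]  L=[0; 1/4; 3/8; 7/16; 15/32; 61/128; 123/256]  R=[31/64; 1/2; 1]  → 247/512
value_11 [BRRBBBBRBBR]  L=[0; 1/4; 3/8; 7/16; 15/32; 61/128; 123/256]  R=[247/512; 31/64; 1/2; 1]  → 493/1024
value_12 [BRRBBBBRBBRR]  L=[0; 1/4; 3/8; 7/16; 15/32; 61/128; 123/256]  R=[493/1024; 247/512; 31/64; 1/2; 1]  → 985/2048
value_13 [BRRBBBBRBBRRB]  L=[0; 1/4; 3/8; 7/16; 15/32; 61/128; 123/256; 985/2048]  R=[493/1024; 247/512; 31/64; 1/2; 1]  → 1971/4096
value_14 [BRRBBBBRBBRRBB]  L=[0; 1/4; 3/8; 7/16; 15/32; 61/128; 123/256; 985/2048; 1971/4096]  R=[493/1024; 247/512; 31/64; 1/2; 1]  → 3943/8192

3943/8192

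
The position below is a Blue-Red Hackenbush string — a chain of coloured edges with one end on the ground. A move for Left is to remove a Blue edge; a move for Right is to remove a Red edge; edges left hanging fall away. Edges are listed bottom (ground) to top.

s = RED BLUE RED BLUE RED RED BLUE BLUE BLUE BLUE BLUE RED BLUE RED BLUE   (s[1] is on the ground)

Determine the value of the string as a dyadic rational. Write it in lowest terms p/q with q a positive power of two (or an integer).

val_1 [R]  L=[(no moves)]  R=[0]  → -1
val_2 [RB]  L=[-1]  R=[0]  → -1/2
val_3 [RBR]  L=[-1]  R=[-1/2; 0]  → -3/4
val_4 [RBRB]  L=[-1; -3/4]  R=[-1/2; 0]  → -5/8
val_5 [RBRBR]  L=[-1; -3/4]  R=[-5/8; -1/2; 0]  → -11/16
val_6 [RBRBRR]  L=[-1; -3/4]  R=[-11/16; -5/8; -1/2; 0]  → -23/32
val_7 [RBRBRRB]  L=[-1; -3/4; -23/32]  R=[-11/16; -5/8; -1/2; 0]  → -45/64
val_8 [RBRBRRBB]  L=[-1; -3/4; -23/32; -45/64]  R=[-11/16; -5/8; -1/2; 0]  → -89/128
val_9 [RBRBRRBBB]  L=[-1; -3/4; -23/32; -45/64; -89/128]  R=[-11/16; -5/8; -1/2; 0]  → -177/256
val_10 [RBRBRRBBBB]  L=[-1; -3/4; -23/32; -45/64; -89/128; -177/256]  R=[-11/16; -5/8; -1/2; 0]  → -353/512
val_11 [RBRBRRBBBBB]  L=[-1; -3/4; -23/32; -45/64; -89/128; -177/256; -353/512]  R=[-11/16; -5/8; -1/2; 0]  → -705/1024
val_12 [RBRBRRBBBBBR]  L=[-1; -3/4; -23/32; -45/64; -89/128; -177/256; -353/512]  R=[-705/1024; -11/16; -5/8; -1/2; 0]  → -1411/2048
val_13 [RBRBRRBBBBBRB]  L=[-1; -3/4; -23/32; -45/64; -89/128; -177/256; -353/512; -1411/2048]  R=[-705/1024; -11/16; -5/8; -1/2; 0]  → -2821/4096
val_14 [RBRBRRBBBBBRBR]  L=[-1; -3/4; -23/32; -45/64; -89/128; -177/256; -353/512; -1411/2048]  R=[-2821/4096; -705/1024; -11/16; -5/8; -1/2; 0]  → -5643/8192
val_15 [RBRBRRBBBBBRBRB]  L=[-1; -3/4; -23/32; -45/64; -89/128; -177/256; -353/512; -1411/2048; -5643/8192]  R=[-2821/4096; -705/1024; -11/16; -5/8; -1/2; 0]  → -11285/16384

-11285/16384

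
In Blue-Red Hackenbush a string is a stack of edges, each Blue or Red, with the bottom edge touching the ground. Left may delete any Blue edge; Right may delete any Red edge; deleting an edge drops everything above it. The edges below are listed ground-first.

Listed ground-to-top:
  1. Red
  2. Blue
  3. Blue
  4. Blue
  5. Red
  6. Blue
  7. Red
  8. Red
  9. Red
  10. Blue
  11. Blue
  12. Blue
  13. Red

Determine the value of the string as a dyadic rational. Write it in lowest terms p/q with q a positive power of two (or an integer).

-739/4096

Prefix values for Red Blue Blue Blue Red Blue Red Red Red Blue Blue Blue Red via {L|R} + simplicity:
1 of 13 · R · max L −∞ · min R 0 => -1
2 of 13 · RB · max L -1 · min R 0 => -1/2
3 of 13 · RBB · max L -1/2 · min R 0 => -1/4
4 of 13 · RBBB · max L -1/4 · min R 0 => -1/8
5 of 13 · RBBBR · max L -1/4 · min R -1/8 => -3/16
6 of 13 · RBBBRB · max L -3/16 · min R -1/8 => -5/32
7 of 13 · RBBBRBR · max L -3/16 · min R -5/32 => -11/64
8 of 13 · RBBBRBRR · max L -3/16 · min R -11/64 => -23/128
9 of 13 · RBBBRBRRR · max L -3/16 · min R -23/128 => -47/256
10 of 13 · RBBBRBRRRB · max L -47/256 · min R -23/128 => -93/512
11 of 13 · RBBBRBRRRBB · max L -93/512 · min R -23/128 => -185/1024
12 of 13 · RBBBRBRRRBBB · max L -185/1024 · min R -23/128 => -369/2048
13 of 13 · RBBBRBRRRBBBR · max L -185/1024 · min R -369/2048 => -739/4096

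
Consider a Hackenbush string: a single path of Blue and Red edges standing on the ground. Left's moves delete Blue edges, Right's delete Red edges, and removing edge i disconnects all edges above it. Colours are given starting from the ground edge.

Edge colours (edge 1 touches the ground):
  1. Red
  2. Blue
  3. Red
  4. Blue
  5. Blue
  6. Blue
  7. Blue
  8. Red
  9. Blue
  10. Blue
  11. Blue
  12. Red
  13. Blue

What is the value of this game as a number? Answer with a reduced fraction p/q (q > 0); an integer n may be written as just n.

-2117/4096

R: Left {  }, Right { 0 } → simplest -1
RB: Left { -1 }, Right { 0 } → simplest -1/2
RBR: Left { -1 }, Right { -1/2; 0 } → simplest -3/4
RBRB: Left { -1; -3/4 }, Right { -1/2; 0 } → simplest -5/8
RBRBB: Left { -1; -3/4; -5/8 }, Right { -1/2; 0 } → simplest -9/16
RBRBBB: Left { -1; -3/4; -5/8; -9/16 }, Right { -1/2; 0 } → simplest -17/32
RBRBBBB: Left { -1; -3/4; -5/8; -9/16; -17/32 }, Right { -1/2; 0 } → simplest -33/64
RBRBBBBR: Left { -1; -3/4; -5/8; -9/16; -17/32 }, Right { -33/64; -1/2; 0 } → simplest -67/128
RBRBBBBRB: Left { -1; -3/4; -5/8; -9/16; -17/32; -67/128 }, Right { -33/64; -1/2; 0 } → simplest -133/256
RBRBBBBRBB: Left { -1; -3/4; -5/8; -9/16; -17/32; -67/128; -133/256 }, Right { -33/64; -1/2; 0 } → simplest -265/512
RBRBBBBRBBB: Left { -1; -3/4; -5/8; -9/16; -17/32; -67/128; -133/256; -265/512 }, Right { -33/64; -1/2; 0 } → simplest -529/1024
RBRBBBBRBBBR: Left { -1; -3/4; -5/8; -9/16; -17/32; -67/128; -133/256; -265/512 }, Right { -529/1024; -33/64; -1/2; 0 } → simplest -1059/2048
RBRBBBBRBBBRB: Left { -1; -3/4; -5/8; -9/16; -17/32; -67/128; -133/256; -265/512; -1059/2048 }, Right { -529/1024; -33/64; -1/2; 0 } → simplest -2117/4096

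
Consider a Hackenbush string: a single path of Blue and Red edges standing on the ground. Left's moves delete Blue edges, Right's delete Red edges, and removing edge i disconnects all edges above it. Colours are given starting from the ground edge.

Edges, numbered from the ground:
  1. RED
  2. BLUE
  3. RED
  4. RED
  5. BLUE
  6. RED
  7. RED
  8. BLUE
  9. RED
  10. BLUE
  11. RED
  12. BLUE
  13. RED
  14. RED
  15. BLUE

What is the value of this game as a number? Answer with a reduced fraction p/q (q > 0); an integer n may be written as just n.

val(R) = {  | 0 } => -1
val(RB) = { -1 | 0 } => -1/2
val(RBR) = { -1 | -1/2 0 } => -3/4
val(RBRR) = { -1 | -3/4 -1/2 0 } => -7/8
val(RBRRB) = { -1 -7/8 | -3/4 -1/2 0 } => -13/16
val(RBRRBR) = { -1 -7/8 | -13/16 -3/4 -1/2 0 } => -27/32
val(RBRRBRR) = { -1 -7/8 | -27/32 -13/16 -3/4 -1/2 0 } => -55/64
val(RBRRBRRB) = { -1 -7/8 -55/64 | -27/32 -13/16 -3/4 -1/2 0 } => -109/128
val(RBRRBRRBR) = { -1 -7/8 -55/64 | -109/128 -27/32 -13/16 -3/4 -1/2 0 } => -219/256
val(RBRRBRRBRB) = { -1 -7/8 -55/64 -219/256 | -109/128 -27/32 -13/16 -3/4 -1/2 0 } => -437/512
val(RBRRBRRBRBR) = { -1 -7/8 -55/64 -219/256 | -437/512 -109/128 -27/32 -13/16 -3/4 -1/2 0 } => -875/1024
val(RBRRBRRBRBRB) = { -1 -7/8 -55/64 -219/256 -875/1024 | -437/512 -109/128 -27/32 -13/16 -3/4 -1/2 0 } => -1749/2048
val(RBRRBRRBRBRBR) = { -1 -7/8 -55/64 -219/256 -875/1024 | -1749/2048 -437/512 -109/128 -27/32 -13/16 -3/4 -1/2 0 } => -3499/4096
val(RBRRBRRBRBRBRR) = { -1 -7/8 -55/64 -219/256 -875/1024 | -3499/4096 -1749/2048 -437/512 -109/128 -27/32 -13/16 -3/4 -1/2 0 } => -6999/8192
val(RBRRBRRBRBRBRRB) = { -1 -7/8 -55/64 -219/256 -875/1024 -6999/8192 | -3499/4096 -1749/2048 -437/512 -109/128 -27/32 -13/16 -3/4 -1/2 0 } => -13997/16384

-13997/16384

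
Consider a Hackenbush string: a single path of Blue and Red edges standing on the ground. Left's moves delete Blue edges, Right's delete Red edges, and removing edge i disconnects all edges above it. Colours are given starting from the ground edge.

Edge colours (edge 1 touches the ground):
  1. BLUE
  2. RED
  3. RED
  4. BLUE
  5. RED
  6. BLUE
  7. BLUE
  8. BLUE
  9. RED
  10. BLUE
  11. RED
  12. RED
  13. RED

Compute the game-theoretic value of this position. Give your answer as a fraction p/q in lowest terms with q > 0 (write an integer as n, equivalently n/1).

1489/4096

B: Left { 0 }, Right { (no moves) } = simplest 1
BR: Left { 0 }, Right { 1 } = simplest 1/2
BRR: Left { 0 }, Right { 1/2; 1 } = simplest 1/4
BRRB: Left { 0; 1/4 }, Right { 1/2; 1 } = simplest 3/8
BRRBR: Left { 0; 1/4 }, Right { 3/8; 1/2; 1 } = simplest 5/16
BRRBRB: Left { 0; 1/4; 5/16 }, Right { 3/8; 1/2; 1 } = simplest 11/32
BRRBRBB: Left { 0; 1/4; 5/16; 11/32 }, Right { 3/8; 1/2; 1 } = simplest 23/64
BRRBRBBB: Left { 0; 1/4; 5/16; 11/32; 23/64 }, Right { 3/8; 1/2; 1 } = simplest 47/128
BRRBRBBBR: Left { 0; 1/4; 5/16; 11/32; 23/64 }, Right { 47/128; 3/8; 1/2; 1 } = simplest 93/256
BRRBRBBBRB: Left { 0; 1/4; 5/16; 11/32; 23/64; 93/256 }, Right { 47/128; 3/8; 1/2; 1 } = simplest 187/512
BRRBRBBBRBR: Left { 0; 1/4; 5/16; 11/32; 23/64; 93/256 }, Right { 187/512; 47/128; 3/8; 1/2; 1 } = simplest 373/1024
BRRBRBBBRBRR: Left { 0; 1/4; 5/16; 11/32; 23/64; 93/256 }, Right { 373/1024; 187/512; 47/128; 3/8; 1/2; 1 } = simplest 745/2048
BRRBRBBBRBRRR: Left { 0; 1/4; 5/16; 11/32; 23/64; 93/256 }, Right { 745/2048; 373/1024; 187/512; 47/128; 3/8; 1/2; 1 } = simplest 1489/4096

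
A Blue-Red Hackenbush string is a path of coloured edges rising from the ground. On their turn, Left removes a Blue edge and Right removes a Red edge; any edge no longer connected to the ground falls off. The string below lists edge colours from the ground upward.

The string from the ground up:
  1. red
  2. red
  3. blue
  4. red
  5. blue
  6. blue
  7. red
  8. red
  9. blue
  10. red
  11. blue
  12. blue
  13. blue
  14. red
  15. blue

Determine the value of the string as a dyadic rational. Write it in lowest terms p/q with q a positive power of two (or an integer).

-13125/8192

Prefix values for red red blue red blue blue red red blue red blue blue blue red blue via {L|R} + simplicity:
g(r) = {  | 0 } gives -1
g(rr) = {  | -1; 0 } gives -2
g(rrb) = { -2 | -1; 0 } gives -3/2
g(rrbr) = { -2 | -3/2; -1; 0 } gives -7/4
g(rrbrb) = { -2; -7/4 | -3/2; -1; 0 } gives -13/8
g(rrbrbb) = { -2; -7/4; -13/8 | -3/2; -1; 0 } gives -25/16
g(rrbrbbr) = { -2; -7/4; -13/8 | -25/16; -3/2; -1; 0 } gives -51/32
g(rrbrbbrr) = { -2; -7/4; -13/8 | -51/32; -25/16; -3/2; -1; 0 } gives -103/64
g(rrbrbbrrb) = { -2; -7/4; -13/8; -103/64 | -51/32; -25/16; -3/2; -1; 0 } gives -205/128
g(rrbrbbrrbr) = { -2; -7/4; -13/8; -103/64 | -205/128; -51/32; -25/16; -3/2; -1; 0 } gives -411/256
g(rrbrbbrrbrb) = { -2; -7/4; -13/8; -103/64; -411/256 | -205/128; -51/32; -25/16; -3/2; -1; 0 } gives -821/512
g(rrbrbbrrbrbb) = { -2; -7/4; -13/8; -103/64; -411/256; -821/512 | -205/128; -51/32; -25/16; -3/2; -1; 0 } gives -1641/1024
g(rrbrbbrrbrbbb) = { -2; -7/4; -13/8; -103/64; -411/256; -821/512; -1641/1024 | -205/128; -51/32; -25/16; -3/2; -1; 0 } gives -3281/2048
g(rrbrbbrrbrbbbr) = { -2; -7/4; -13/8; -103/64; -411/256; -821/512; -1641/1024 | -3281/2048; -205/128; -51/32; -25/16; -3/2; -1; 0 } gives -6563/4096
g(rrbrbbrrbrbbbrb) = { -2; -7/4; -13/8; -103/64; -411/256; -821/512; -1641/1024; -6563/4096 | -3281/2048; -205/128; -51/32; -25/16; -3/2; -1; 0 } gives -13125/8192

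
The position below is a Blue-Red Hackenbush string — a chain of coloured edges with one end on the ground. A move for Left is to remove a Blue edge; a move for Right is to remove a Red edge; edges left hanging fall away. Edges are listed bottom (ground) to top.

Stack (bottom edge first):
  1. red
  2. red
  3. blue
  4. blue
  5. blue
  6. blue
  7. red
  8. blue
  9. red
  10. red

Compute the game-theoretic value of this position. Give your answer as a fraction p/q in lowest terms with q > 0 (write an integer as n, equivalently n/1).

edge 1 of 10 (red): { — | 0 } => -1
edge 2 of 10 (red): { — | -1, 0 } => -2
edge 3 of 10 (blue): { -2 | -1, 0 } => -3/2
edge 4 of 10 (blue): { -2, -3/2 | -1, 0 } => -5/4
edge 5 of 10 (blue): { -2, -3/2, -5/4 | -1, 0 } => -9/8
edge 6 of 10 (blue): { -2, -3/2, -5/4, -9/8 | -1, 0 } => -17/16
edge 7 of 10 (red): { -2, -3/2, -5/4, -9/8 | -17/16, -1, 0 } => -35/32
edge 8 of 10 (blue): { -2, -3/2, -5/4, -9/8, -35/32 | -17/16, -1, 0 } => -69/64
edge 9 of 10 (red): { -2, -3/2, -5/4, -9/8, -35/32 | -69/64, -17/16, -1, 0 } => -139/128
edge 10 of 10 (red): { -2, -3/2, -5/4, -9/8, -35/32 | -139/128, -69/64, -17/16, -1, 0 } => -279/256

-279/256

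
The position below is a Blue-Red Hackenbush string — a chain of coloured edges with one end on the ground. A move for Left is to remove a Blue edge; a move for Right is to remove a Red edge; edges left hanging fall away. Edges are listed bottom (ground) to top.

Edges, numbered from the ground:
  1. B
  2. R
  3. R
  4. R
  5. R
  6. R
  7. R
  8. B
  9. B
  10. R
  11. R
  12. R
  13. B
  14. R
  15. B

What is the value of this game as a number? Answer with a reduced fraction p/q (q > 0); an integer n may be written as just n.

B: Left { 0 }, Right { — } gives simplest 1
BR: Left { 0 }, Right { 1 } gives simplest 1/2
BRR: Left { 0 }, Right { 1/2,1 } gives simplest 1/4
BRRR: Left { 0 }, Right { 1/4,1/2,1 } gives simplest 1/8
BRRRR: Left { 0 }, Right { 1/8,1/4,1/2,1 } gives simplest 1/16
BRRRRR: Left { 0 }, Right { 1/16,1/8,1/4,1/2,1 } gives simplest 1/32
BRRRRRR: Left { 0 }, Right { 1/32,1/16,1/8,1/4,1/2,1 } gives simplest 1/64
BRRRRRRB: Left { 0,1/64 }, Right { 1/32,1/16,1/8,1/4,1/2,1 } gives simplest 3/128
BRRRRRRBB: Left { 0,1/64,3/128 }, Right { 1/32,1/16,1/8,1/4,1/2,1 } gives simplest 7/256
BRRRRRRBBR: Left { 0,1/64,3/128 }, Right { 7/256,1/32,1/16,1/8,1/4,1/2,1 } gives simplest 13/512
BRRRRRRBBRR: Left { 0,1/64,3/128 }, Right { 13/512,7/256,1/32,1/16,1/8,1/4,1/2,1 } gives simplest 25/1024
BRRRRRRBBRRR: Left { 0,1/64,3/128 }, Right { 25/1024,13/512,7/256,1/32,1/16,1/8,1/4,1/2,1 } gives simplest 49/2048
BRRRRRRBBRRRB: Left { 0,1/64,3/128,49/2048 }, Right { 25/1024,13/512,7/256,1/32,1/16,1/8,1/4,1/2,1 } gives simplest 99/4096
BRRRRRRBBRRRBR: Left { 0,1/64,3/128,49/2048 }, Right { 99/4096,25/1024,13/512,7/256,1/32,1/16,1/8,1/4,1/2,1 } gives simplest 197/8192
BRRRRRRBBRRRBRB: Left { 0,1/64,3/128,49/2048,197/8192 }, Right { 99/4096,25/1024,13/512,7/256,1/32,1/16,1/8,1/4,1/2,1 } gives simplest 395/16384

395/16384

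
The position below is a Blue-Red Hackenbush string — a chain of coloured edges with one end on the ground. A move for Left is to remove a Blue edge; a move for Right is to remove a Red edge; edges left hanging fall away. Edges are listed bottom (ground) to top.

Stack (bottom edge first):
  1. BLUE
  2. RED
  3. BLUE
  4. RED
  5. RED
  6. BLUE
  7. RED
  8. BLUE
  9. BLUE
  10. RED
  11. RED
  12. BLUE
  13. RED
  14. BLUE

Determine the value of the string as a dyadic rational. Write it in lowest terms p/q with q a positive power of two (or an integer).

G_1 [B]  L=[0]  R=[·]  = 1
G_2 [BR]  L=[0]  R=[1]  = 1/2
G_3 [BRB]  L=[0 1/2]  R=[1]  = 3/4
G_4 [BRBR]  L=[0 1/2]  R=[3/4 1]  = 5/8
G_5 [BRBRR]  L=[0 1/2]  R=[5/8 3/4 1]  = 9/16
G_6 [BRBRRB]  L=[0 1/2 9/16]  R=[5/8 3/4 1]  = 19/32
G_7 [BRBRRBR]  L=[0 1/2 9/16]  R=[19/32 5/8 3/4 1]  = 37/64
G_8 [BRBRRBRB]  L=[0 1/2 9/16 37/64]  R=[19/32 5/8 3/4 1]  = 75/128
G_9 [BRBRRBRBB]  L=[0 1/2 9/16 37/64 75/128]  R=[19/32 5/8 3/4 1]  = 151/256
G_10 [BRBRRBRBBR]  L=[0 1/2 9/16 37/64 75/128]  R=[151/256 19/32 5/8 3/4 1]  = 301/512
G_11 [BRBRRBRBBRR]  L=[0 1/2 9/16 37/64 75/128]  R=[301/512 151/256 19/32 5/8 3/4 1]  = 601/1024
G_12 [BRBRRBRBBRRB]  L=[0 1/2 9/16 37/64 75/128 601/1024]  R=[301/512 151/256 19/32 5/8 3/4 1]  = 1203/2048
G_13 [BRBRRBRBBRRBR]  L=[0 1/2 9/16 37/64 75/128 601/1024]  R=[1203/2048 301/512 151/256 19/32 5/8 3/4 1]  = 2405/4096
G_14 [BRBRRBRBBRRBRB]  L=[0 1/2 9/16 37/64 75/128 601/1024 2405/4096]  R=[1203/2048 301/512 151/256 19/32 5/8 3/4 1]  = 4811/8192

4811/8192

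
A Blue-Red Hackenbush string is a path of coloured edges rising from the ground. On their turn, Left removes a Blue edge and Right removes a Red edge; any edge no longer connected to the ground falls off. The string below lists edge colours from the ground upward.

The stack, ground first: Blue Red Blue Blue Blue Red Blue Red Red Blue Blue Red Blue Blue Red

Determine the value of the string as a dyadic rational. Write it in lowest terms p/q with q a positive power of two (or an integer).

14957/16384

Recurse on prefixes of the 15-edge string Blue Red Blue Blue Blue Red Blue Red Red Blue Blue Red Blue Blue Red:
B: Left { 0 }, Right { ∅ } => simplest 1
BR: Left { 0 }, Right { 1 } => simplest 1/2
BRB: Left { 0; 1/2 }, Right { 1 } => simplest 3/4
BRBB: Left { 0; 1/2; 3/4 }, Right { 1 } => simplest 7/8
BRBBB: Left { 0; 1/2; 3/4; 7/8 }, Right { 1 } => simplest 15/16
BRBBBR: Left { 0; 1/2; 3/4; 7/8 }, Right { 15/16; 1 } => simplest 29/32
BRBBBRB: Left { 0; 1/2; 3/4; 7/8; 29/32 }, Right { 15/16; 1 } => simplest 59/64
BRBBBRBR: Left { 0; 1/2; 3/4; 7/8; 29/32 }, Right { 59/64; 15/16; 1 } => simplest 117/128
BRBBBRBRR: Left { 0; 1/2; 3/4; 7/8; 29/32 }, Right { 117/128; 59/64; 15/16; 1 } => simplest 233/256
BRBBBRBRRB: Left { 0; 1/2; 3/4; 7/8; 29/32; 233/256 }, Right { 117/128; 59/64; 15/16; 1 } => simplest 467/512
BRBBBRBRRBB: Left { 0; 1/2; 3/4; 7/8; 29/32; 233/256; 467/512 }, Right { 117/128; 59/64; 15/16; 1 } => simplest 935/1024
BRBBBRBRRBBR: Left { 0; 1/2; 3/4; 7/8; 29/32; 233/256; 467/512 }, Right { 935/1024; 117/128; 59/64; 15/16; 1 } => simplest 1869/2048
BRBBBRBRRBBRB: Left { 0; 1/2; 3/4; 7/8; 29/32; 233/256; 467/512; 1869/2048 }, Right { 935/1024; 117/128; 59/64; 15/16; 1 } => simplest 3739/4096
BRBBBRBRRBBRBB: Left { 0; 1/2; 3/4; 7/8; 29/32; 233/256; 467/512; 1869/2048; 3739/4096 }, Right { 935/1024; 117/128; 59/64; 15/16; 1 } => simplest 7479/8192
BRBBBRBRRBBRBBR: Left { 0; 1/2; 3/4; 7/8; 29/32; 233/256; 467/512; 1869/2048; 3739/4096 }, Right { 7479/8192; 935/1024; 117/128; 59/64; 15/16; 1 } => simplest 14957/16384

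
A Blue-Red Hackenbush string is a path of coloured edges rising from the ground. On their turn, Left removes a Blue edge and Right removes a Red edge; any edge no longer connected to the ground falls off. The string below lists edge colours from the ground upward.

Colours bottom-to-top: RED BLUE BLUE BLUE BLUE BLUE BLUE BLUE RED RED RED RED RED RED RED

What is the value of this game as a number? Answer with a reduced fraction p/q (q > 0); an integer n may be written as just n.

Build val(s[:k]) for k = 1..15, string s = RED BLUE BLUE BLUE BLUE BLUE BLUE BLUE RED RED RED RED RED RED RED.
edge 1 of 15 (RED): { — | 0 } -> -1
edge 2 of 15 (BLUE): { -1 | 0 } -> -1/2
edge 3 of 15 (BLUE): { -1, -1/2 | 0 } -> -1/4
edge 4 of 15 (BLUE): { -1, -1/2, -1/4 | 0 } -> -1/8
edge 5 of 15 (BLUE): { -1, -1/2, -1/4, -1/8 | 0 } -> -1/16
edge 6 of 15 (BLUE): { -1, -1/2, -1/4, -1/8, -1/16 | 0 } -> -1/32
edge 7 of 15 (BLUE): { -1, -1/2, -1/4, -1/8, -1/16, -1/32 | 0 } -> -1/64
edge 8 of 15 (BLUE): { -1, -1/2, -1/4, -1/8, -1/16, -1/32, -1/64 | 0 } -> -1/128
edge 9 of 15 (RED): { -1, -1/2, -1/4, -1/8, -1/16, -1/32, -1/64 | -1/128, 0 } -> -3/256
edge 10 of 15 (RED): { -1, -1/2, -1/4, -1/8, -1/16, -1/32, -1/64 | -3/256, -1/128, 0 } -> -7/512
edge 11 of 15 (RED): { -1, -1/2, -1/4, -1/8, -1/16, -1/32, -1/64 | -7/512, -3/256, -1/128, 0 } -> -15/1024
edge 12 of 15 (RED): { -1, -1/2, -1/4, -1/8, -1/16, -1/32, -1/64 | -15/1024, -7/512, -3/256, -1/128, 0 } -> -31/2048
edge 13 of 15 (RED): { -1, -1/2, -1/4, -1/8, -1/16, -1/32, -1/64 | -31/2048, -15/1024, -7/512, -3/256, -1/128, 0 } -> -63/4096
edge 14 of 15 (RED): { -1, -1/2, -1/4, -1/8, -1/16, -1/32, -1/64 | -63/4096, -31/2048, -15/1024, -7/512, -3/256, -1/128, 0 } -> -127/8192
edge 15 of 15 (RED): { -1, -1/2, -1/4, -1/8, -1/16, -1/32, -1/64 | -127/8192, -63/4096, -31/2048, -15/1024, -7/512, -3/256, -1/128, 0 } -> -255/16384

-255/16384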